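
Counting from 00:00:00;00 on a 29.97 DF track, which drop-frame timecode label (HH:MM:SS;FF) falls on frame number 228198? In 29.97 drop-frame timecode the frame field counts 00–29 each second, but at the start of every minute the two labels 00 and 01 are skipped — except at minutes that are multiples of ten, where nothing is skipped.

Ten DF minutes hold 17982 frames, so frame 228198 lies in block 12 (frames 215784–233765) with 12414 frames into that block.
The block's first minute is 1800 frames and the rest 1798 each; 12414 frames reaches minute 6, so 12 × 18 + 6 × 2 = 228 labels have been skipped so far.
Adding those back, label number 228198 + 228 = 228426 at 30 labels/s is 7614 s + 6 f = 2 h 6 min 54 s frame 6, i.e. 02:06:54;06.

02:06:54;06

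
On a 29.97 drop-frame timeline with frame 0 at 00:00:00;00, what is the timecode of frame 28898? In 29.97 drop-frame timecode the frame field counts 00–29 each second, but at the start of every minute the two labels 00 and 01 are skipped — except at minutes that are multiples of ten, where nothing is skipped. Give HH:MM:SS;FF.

Each 10-minute DF block holds 10 × 60 × 30 − 9 × 2 = 17982 frames. 28898 ÷ 17982 → 1 full block, remainder 10916.
Within the partial block the first minute is 1800 frames and each further minute 1798, so 6 further minute boundaries passed. Total skipped labels = 18 × 1 + 2 × 6 = 30.
Non-drop label index = 28898 + 30 = 28928; at 30 labels/s that is 00:16:04:08, i.e. DF 00:16:04;08.

00:16:04;08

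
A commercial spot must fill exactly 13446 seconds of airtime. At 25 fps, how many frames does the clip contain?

Frames = 13446 × 25 = 336150.

336150 frames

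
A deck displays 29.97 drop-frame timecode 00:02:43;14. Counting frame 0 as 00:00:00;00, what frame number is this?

4900

As if non-drop at 30 labels/s: (0 × 3600 + 2 × 60 + 43) × 30 + 14 = 4904.
Minute boundaries passed: 2; those not divisible by 10: 2 − 0 = 2; dropped labels = 2 × 2 = 4.
Actual frame index = 4904 − 4 = 4900.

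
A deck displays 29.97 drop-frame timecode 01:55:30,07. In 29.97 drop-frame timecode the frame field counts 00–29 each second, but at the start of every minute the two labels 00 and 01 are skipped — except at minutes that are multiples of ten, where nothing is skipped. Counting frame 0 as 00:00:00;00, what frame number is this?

207699

Complete 10-minute blocks: 11, each 17982 frames → 197802.
Remaining 5 whole minutes in the current block: 1800 + 4 × 1798 = 8992 frames.
Within the current minute: 30 × 30 + 7 − 2 = 905 (labels ;00/;01 skipped at this minute). Total = 197802 + 8992 + 905 = 207699.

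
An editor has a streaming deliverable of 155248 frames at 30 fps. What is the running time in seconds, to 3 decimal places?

Running time = 155248 × 1/30 = 77624/15 s ≈ 5174.933 s.

5174.933 seconds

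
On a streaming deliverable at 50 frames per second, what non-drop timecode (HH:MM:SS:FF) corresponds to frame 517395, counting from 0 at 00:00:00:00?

517395 ÷ 50 = 10347 full seconds, remainder 45 frames.
10347 s = 2 h 52 min 27 s.
Timecode: 02:52:27:45.

02:52:27:45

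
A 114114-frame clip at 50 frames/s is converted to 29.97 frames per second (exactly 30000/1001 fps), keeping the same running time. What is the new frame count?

Target frames = source frames × (target rate / source rate) = 114114 × (30000/1001)/(50) = 114114 × 600/1001 = 68400.

68400 frames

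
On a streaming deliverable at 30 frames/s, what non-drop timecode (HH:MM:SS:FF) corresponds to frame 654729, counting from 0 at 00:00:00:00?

654729 ÷ 30 = 21824 full seconds, remainder 9 frames.
21824 s = 6 h 3 min 44 s.
Timecode: 06:03:44:09.

06:03:44:09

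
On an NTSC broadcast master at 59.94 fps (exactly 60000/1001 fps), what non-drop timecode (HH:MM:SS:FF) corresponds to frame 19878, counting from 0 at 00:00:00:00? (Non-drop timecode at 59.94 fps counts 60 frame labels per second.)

00:05:31:18

19878 ÷ 60 = 331 full seconds, remainder 18 frames.
331 s = 0 h 5 min 31 s.
Timecode: 00:05:31:18.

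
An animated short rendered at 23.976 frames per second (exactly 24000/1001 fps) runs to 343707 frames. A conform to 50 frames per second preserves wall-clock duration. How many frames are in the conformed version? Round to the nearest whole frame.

716772 frames

Frames at target rate = 343707 × (50) / (24000/1001) = 114683569/160 ≈ 716772.306.
Nearest whole frame: 716772.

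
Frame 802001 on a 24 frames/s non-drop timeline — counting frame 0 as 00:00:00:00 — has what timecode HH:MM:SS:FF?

09:16:56:17

802001 ÷ 24 = 33416 full seconds, remainder 17 frames.
33416 s = 9 h 16 min 56 s.
Timecode: 09:16:56:17.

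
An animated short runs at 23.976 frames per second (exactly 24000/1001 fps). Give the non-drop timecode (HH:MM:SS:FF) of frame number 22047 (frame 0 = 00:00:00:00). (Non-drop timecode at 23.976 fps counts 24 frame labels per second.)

22047 ÷ 24 = 918 full seconds, remainder 15 frames.
918 s = 0 h 15 min 18 s.
Timecode: 00:15:18:15.

00:15:18:15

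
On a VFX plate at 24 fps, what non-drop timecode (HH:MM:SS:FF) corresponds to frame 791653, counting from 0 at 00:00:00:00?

09:09:45:13

791653 ÷ 24 = 32985 full seconds, remainder 13 frames.
32985 s = 9 h 9 min 45 s.
Timecode: 09:09:45:13.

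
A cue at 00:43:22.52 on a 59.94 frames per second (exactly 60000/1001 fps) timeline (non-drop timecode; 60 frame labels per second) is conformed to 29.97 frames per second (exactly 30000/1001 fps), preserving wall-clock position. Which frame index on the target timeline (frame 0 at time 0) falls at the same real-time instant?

Source frame index: (0×3600 + 43×60 + 22) × 60 + 52 = 156172.
Real time: 156172 / (60000/1001) = 39082043/15000 s.
Target frame: (39082043/15000) × (30000/1001) = 78086.

frame 78086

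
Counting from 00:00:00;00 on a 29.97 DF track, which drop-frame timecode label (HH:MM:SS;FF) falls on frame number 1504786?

Each 10-minute DF block holds 10 × 60 × 30 − 9 × 2 = 17982 frames. 1504786 ÷ 17982 → 83 full blocks, remainder 12280.
Within the partial block the first minute is 1800 frames and each further minute 1798, so 6 further minute boundaries passed. Total skipped labels = 18 × 83 + 2 × 6 = 1506.
Non-drop label index = 1504786 + 1506 = 1506292; at 30 labels/s that is 13:56:49:22, i.e. DF 13:56:49;22.

13:56:49;22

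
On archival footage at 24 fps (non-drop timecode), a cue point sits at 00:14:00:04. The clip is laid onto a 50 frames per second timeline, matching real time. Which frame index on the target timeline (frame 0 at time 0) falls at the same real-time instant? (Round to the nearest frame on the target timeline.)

frame 42008

Source frame index: (0×3600 + 14×60 + 0) × 24 + 4 = 20164.
Real time: 20164 / (24) = 5041/6 s.
Target frame: (5041/6) × (50) = 126025/3 ≈ 42008.333 → 42008.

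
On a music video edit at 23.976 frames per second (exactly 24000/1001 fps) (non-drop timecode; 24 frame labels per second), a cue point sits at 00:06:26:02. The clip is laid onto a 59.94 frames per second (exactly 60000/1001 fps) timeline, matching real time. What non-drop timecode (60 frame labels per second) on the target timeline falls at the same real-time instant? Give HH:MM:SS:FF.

Source frame index: (0×3600 + 6×60 + 26) × 24 + 2 = 9266.
Real time: 9266 / (24000/1001) = 4637633/12000 s.
Target frame: (4637633/12000) × (60000/1001) = 23165.
At 60 labels/s: frame 23165 → 00:06:26:05.

00:06:26:05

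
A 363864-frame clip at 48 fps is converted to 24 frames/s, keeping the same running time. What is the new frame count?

Target frames = source frames × (target rate / source rate) = 363864 × (24)/(48) = 363864 × 1/2 = 181932.

181932 frames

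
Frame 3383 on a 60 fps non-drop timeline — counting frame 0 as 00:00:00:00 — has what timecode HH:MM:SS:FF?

00:00:56:23

3383 ÷ 60 = 56 full seconds, remainder 23 frames.
56 s = 0 h 0 min 56 s.
Timecode: 00:00:56:23.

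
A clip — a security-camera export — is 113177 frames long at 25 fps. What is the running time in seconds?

Running time = 113177 / (25) = 4527.08 s.

4527.08 seconds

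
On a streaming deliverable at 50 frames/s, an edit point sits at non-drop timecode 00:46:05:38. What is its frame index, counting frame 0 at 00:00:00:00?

frame 138288

Total seconds to the label: (0 × 3600 + 46 × 60 + 5) = 2765.
Frame index = 2765 × 50 + 38 = 138288.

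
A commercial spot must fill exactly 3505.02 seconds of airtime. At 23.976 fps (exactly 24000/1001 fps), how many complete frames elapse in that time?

84036 frames

Frames = 3505.02 × 24000/1001 = 84120480/1001 ≈ 84036.4436.
Complete frames: 84036.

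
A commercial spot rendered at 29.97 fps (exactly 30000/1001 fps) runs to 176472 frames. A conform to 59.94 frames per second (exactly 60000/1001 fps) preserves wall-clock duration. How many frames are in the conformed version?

352944 frames

Frames at target rate = 176472 × (60000/1001) / (30000/1001) = 352944.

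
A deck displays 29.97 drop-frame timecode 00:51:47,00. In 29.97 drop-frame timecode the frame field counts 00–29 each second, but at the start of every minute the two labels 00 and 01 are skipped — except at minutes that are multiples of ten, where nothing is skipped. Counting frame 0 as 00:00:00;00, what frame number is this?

Complete 10-minute blocks: 5, each 17982 frames → 89910.
Remaining 1 whole minute in the current block: 1800 + 0 × 1798 = 1800 frames.
Within the current minute: 47 × 30 + 0 − 2 = 1408 (labels ;00/;01 skipped at this minute). Total = 89910 + 1800 + 1408 = 93118.

93118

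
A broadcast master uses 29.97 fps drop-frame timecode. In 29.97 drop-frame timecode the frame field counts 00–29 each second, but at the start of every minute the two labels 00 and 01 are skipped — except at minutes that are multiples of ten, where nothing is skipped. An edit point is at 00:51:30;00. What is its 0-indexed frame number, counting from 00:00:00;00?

As if non-drop at 30 labels/s: (0 × 3600 + 51 × 60 + 30) × 30 + 0 = 92700.
Minute boundaries passed: 51; those not divisible by 10: 51 − 5 = 46; dropped labels = 2 × 46 = 92.
Actual frame index = 92700 − 92 = 92608.

92608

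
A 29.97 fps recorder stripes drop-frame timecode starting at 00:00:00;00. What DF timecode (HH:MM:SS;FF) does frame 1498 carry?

00:00:49;28

Ten DF minutes hold 17982 frames, so frame 1498 lies in block 0 (frames 0–17981) with 1498 frames into that block.
The block's first minute is 1800 frames and the rest 1798 each; 1498 frames reaches minute 0, so 0 × 18 + 0 × 2 = 0 labels have been skipped so far.
Adding those back, label number 1498 + 0 = 1498 at 30 labels/s is 49 s + 28 f = 0 h 0 min 49 s frame 28, i.e. 00:00:49;28.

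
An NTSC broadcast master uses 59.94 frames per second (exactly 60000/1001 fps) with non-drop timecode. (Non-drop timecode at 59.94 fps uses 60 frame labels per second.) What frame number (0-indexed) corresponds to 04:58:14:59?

frame 1073699

Total seconds to the label: (4 × 3600 + 58 × 60 + 14) = 17894.
Frame index = 17894 × 60 + 59 = 1073699.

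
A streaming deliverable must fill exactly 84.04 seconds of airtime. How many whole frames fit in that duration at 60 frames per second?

Frames = 84.04 × 60 = 25212/5 ≈ 5042.4000.
Complete frames: 5042.

5042 frames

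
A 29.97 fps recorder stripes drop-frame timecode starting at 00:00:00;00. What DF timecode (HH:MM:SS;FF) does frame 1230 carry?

00:00:41;00

Ten DF minutes hold 17982 frames, so frame 1230 lies in block 0 (frames 0–17981) with 1230 frames into that block.
The block's first minute is 1800 frames and the rest 1798 each; 1230 frames reaches minute 0, so 0 × 18 + 0 × 2 = 0 labels have been skipped so far.
Adding those back, label number 1230 + 0 = 1230 at 30 labels/s is 41 s + 0 f = 0 h 0 min 41 s frame 0, i.e. 00:00:41;00.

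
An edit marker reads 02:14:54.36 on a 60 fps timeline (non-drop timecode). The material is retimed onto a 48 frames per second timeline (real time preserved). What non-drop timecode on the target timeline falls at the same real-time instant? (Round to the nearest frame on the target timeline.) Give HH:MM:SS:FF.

02:14:54:29

Source frame index: (2×3600 + 14×60 + 54) × 60 + 36 = 485676.
Real time: 485676 / (60) = 40473/5 s.
Target frame: (40473/5) × (48) = 1942704/5 ≈ 388540.800 → 388541.
At 48 labels/s: frame 388541 → 02:14:54:29.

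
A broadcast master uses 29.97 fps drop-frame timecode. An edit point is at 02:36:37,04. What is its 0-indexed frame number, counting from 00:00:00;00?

281632

Complete 10-minute blocks: 15, each 17982 frames → 269730.
Remaining 6 whole minutes in the current block: 1800 + 5 × 1798 = 10790 frames.
Within the current minute: 37 × 30 + 4 − 2 = 1112 (labels ;00/;01 skipped at this minute). Total = 269730 + 10790 + 1112 = 281632.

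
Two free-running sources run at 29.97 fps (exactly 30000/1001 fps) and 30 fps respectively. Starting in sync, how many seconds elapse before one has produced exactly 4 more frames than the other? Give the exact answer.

The gap grows by |30 − 30000/1001| = 30/1001 frames per second.
Time for a 4-frame gap: 4 ÷ (30/1001) = 2002/15 s.

2002/15 seconds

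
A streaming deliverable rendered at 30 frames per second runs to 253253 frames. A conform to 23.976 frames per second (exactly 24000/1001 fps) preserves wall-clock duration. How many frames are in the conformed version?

Target frames = source frames × (target rate / source rate) = 253253 × (24000/1001)/(30) = 253253 × 800/1001 = 202400.

202400 frames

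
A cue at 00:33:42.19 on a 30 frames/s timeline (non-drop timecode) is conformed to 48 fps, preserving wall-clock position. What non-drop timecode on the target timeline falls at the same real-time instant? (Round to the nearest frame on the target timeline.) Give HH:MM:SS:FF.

00:33:42:30

Source frame index: (0×3600 + 33×60 + 42) × 30 + 19 = 60679.
Real time: 60679 / (30) = 60679/30 s.
Target frame: (60679/30) × (48) = 485432/5 ≈ 97086.400 → 97086.
At 48 labels/s: frame 97086 → 00:33:42:30.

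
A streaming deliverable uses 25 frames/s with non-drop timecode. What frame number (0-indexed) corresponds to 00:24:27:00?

Total seconds to the label: (0 × 3600 + 24 × 60 + 27) = 1467.
Frame index = 1467 × 25 + 0 = 36675.

36675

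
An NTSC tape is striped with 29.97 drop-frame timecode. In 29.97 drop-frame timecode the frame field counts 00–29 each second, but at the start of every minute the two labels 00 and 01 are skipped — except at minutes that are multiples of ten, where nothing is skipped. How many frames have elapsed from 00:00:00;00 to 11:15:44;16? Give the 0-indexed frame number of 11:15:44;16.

1215120

Complete 10-minute blocks: 67, each 17982 frames → 1204794.
Remaining 5 whole minutes in the current block: 1800 + 4 × 1798 = 8992 frames.
Within the current minute: 44 × 30 + 16 − 2 = 1334 (labels ;00/;01 skipped at this minute). Total = 1204794 + 8992 + 1334 = 1215120.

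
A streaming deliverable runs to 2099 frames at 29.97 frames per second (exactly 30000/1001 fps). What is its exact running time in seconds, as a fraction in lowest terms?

2101099/30000 seconds

Running time = 2099 ÷ (30000/1001) = 2099 × 1001/30000 = 2101099/30000 s.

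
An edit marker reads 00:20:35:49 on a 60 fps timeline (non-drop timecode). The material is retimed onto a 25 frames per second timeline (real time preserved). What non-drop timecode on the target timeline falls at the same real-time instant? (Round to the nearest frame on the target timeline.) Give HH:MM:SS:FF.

Source frame index: (0×3600 + 20×60 + 35) × 60 + 49 = 74149.
Real time: 74149 / (60) = 74149/60 s.
Target frame: (74149/60) × (25) = 370745/12 ≈ 30895.417 → 30895.
At 25 labels/s: frame 30895 → 00:20:35:20.

00:20:35:20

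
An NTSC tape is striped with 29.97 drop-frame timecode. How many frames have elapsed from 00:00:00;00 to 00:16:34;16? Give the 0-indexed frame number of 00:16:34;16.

29806

Complete 10-minute blocks: 1, each 17982 frames → 17982.
Remaining 6 whole minutes in the current block: 1800 + 5 × 1798 = 10790 frames.
Within the current minute: 34 × 30 + 16 − 2 = 1034 (labels ;00/;01 skipped at this minute). Total = 17982 + 10790 + 1034 = 29806.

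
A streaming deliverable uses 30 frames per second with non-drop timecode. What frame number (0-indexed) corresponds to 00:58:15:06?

Total seconds to the label: (0 × 3600 + 58 × 60 + 15) = 3495.
Frame index = 3495 × 30 + 6 = 104856.

frame 104856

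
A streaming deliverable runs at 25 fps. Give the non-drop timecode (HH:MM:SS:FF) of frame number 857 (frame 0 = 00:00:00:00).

00:00:34:07

857 ÷ 25 = 34 full seconds, remainder 7 frames.
34 s = 0 h 0 min 34 s.
Timecode: 00:00:34:07.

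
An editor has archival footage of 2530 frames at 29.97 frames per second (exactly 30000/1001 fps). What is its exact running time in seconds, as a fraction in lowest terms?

253253/3000 seconds

Running time = 2530 ÷ (30000/1001) = 2530 × 1001/30000 = 253253/3000 s.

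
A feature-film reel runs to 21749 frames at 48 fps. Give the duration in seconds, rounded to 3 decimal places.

453.104 seconds

Running time = 21749 × 1/48 = 21749/48 s ≈ 453.104 s.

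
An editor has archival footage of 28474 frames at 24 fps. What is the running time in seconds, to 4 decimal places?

1186.4167 seconds

Running time = 28474 × 1/24 = 14237/12 s ≈ 1186.4167 s.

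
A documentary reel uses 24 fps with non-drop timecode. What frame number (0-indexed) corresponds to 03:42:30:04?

Total seconds to the label: (3 × 3600 + 42 × 60 + 30) = 13350.
Frame index = 13350 × 24 + 4 = 320404.

frame 320404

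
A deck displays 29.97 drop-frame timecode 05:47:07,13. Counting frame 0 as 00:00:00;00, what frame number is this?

624197

As if non-drop at 30 labels/s: (5 × 3600 + 47 × 60 + 7) × 30 + 13 = 624823.
Minute boundaries passed: 347; those not divisible by 10: 347 − 34 = 313; dropped labels = 2 × 313 = 626.
Actual frame index = 624823 − 626 = 624197.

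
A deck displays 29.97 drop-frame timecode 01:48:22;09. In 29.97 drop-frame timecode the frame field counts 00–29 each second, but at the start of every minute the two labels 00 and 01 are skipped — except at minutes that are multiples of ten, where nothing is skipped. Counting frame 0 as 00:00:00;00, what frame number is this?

194873

As if non-drop at 30 labels/s: (1 × 3600 + 48 × 60 + 22) × 30 + 9 = 195069.
Minute boundaries passed: 108; those not divisible by 10: 108 − 10 = 98; dropped labels = 2 × 98 = 196.
Actual frame index = 195069 − 196 = 194873.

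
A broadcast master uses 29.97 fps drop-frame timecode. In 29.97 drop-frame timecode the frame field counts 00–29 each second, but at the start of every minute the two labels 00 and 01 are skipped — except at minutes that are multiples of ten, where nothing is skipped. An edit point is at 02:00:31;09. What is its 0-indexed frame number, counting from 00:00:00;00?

216723

Complete 10-minute blocks: 12, each 17982 frames → 215784.
Remaining 0 whole minutes in the current block: 0 frames.
Within the current minute: 31 × 30 + 9 = 939. Total = 215784 + 0 + 939 = 216723.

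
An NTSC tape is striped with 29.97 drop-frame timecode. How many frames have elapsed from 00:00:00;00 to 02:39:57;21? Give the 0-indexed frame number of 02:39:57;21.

287643

Complete 10-minute blocks: 15, each 17982 frames → 269730.
Remaining 9 whole minutes in the current block: 1800 + 8 × 1798 = 16184 frames.
Within the current minute: 57 × 30 + 21 − 2 = 1729 (labels ;00/;01 skipped at this minute). Total = 269730 + 16184 + 1729 = 287643.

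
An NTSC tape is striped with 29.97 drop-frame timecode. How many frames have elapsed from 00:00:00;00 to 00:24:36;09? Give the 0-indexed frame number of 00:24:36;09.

As if non-drop at 30 labels/s: (0 × 3600 + 24 × 60 + 36) × 30 + 9 = 44289.
Minute boundaries passed: 24; those not divisible by 10: 24 − 2 = 22; dropped labels = 2 × 22 = 44.
Actual frame index = 44289 − 44 = 44245.

44245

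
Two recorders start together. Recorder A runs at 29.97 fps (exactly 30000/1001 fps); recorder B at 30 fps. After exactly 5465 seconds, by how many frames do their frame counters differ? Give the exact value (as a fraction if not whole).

A emits 30000/1001 × 5465 = 163950000/1001 frames; B emits 30 × 5465 = 163950.
Difference = 163950/1001 frames (≈ 163.7862); B is ahead of A.

163950/1001 frames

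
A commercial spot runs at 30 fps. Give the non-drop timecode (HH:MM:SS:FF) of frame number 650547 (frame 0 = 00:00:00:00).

06:01:24:27

650547 ÷ 30 = 21684 full seconds, remainder 27 frames.
21684 s = 6 h 1 min 24 s.
Timecode: 06:01:24:27.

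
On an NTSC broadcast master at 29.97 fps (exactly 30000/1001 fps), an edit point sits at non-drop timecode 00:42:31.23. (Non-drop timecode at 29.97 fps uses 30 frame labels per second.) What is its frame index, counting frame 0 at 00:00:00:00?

Total seconds to the label: (0 × 3600 + 42 × 60 + 31) = 2551.
Frame index = 2551 × 30 + 23 = 76553.

76553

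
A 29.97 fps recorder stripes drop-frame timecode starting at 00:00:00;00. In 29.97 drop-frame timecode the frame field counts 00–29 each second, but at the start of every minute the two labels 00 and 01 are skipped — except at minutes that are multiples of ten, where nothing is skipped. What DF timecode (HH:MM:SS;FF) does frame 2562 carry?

00:01:25;14

Each 10-minute DF block holds 10 × 60 × 30 − 9 × 2 = 17982 frames. 2562 ÷ 17982 → 0 full blocks, remainder 2562.
Within the partial block the first minute is 1800 frames and each further minute 1798, so 1 further minute boundary passed. Total skipped labels = 18 × 0 + 2 × 1 = 2.
Non-drop label index = 2562 + 2 = 2564; at 30 labels/s that is 00:01:25:14, i.e. DF 00:01:25;14.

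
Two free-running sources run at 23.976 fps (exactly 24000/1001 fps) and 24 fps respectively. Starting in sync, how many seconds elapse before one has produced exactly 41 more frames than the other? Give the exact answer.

The gap grows by |24 − 24000/1001| = 24/1001 frames per second.
Time for a 41-frame gap: 41 ÷ (24/1001) = 41041/24 s.

41041/24 seconds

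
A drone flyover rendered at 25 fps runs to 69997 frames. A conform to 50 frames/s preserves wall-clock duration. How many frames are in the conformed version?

Target frames = source frames × (target rate / source rate) = 69997 × (50)/(25) = 69997 × 2 = 139994.

139994 frames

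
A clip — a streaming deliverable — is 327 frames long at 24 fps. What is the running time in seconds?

13.625 seconds

Running time = 327 / (24) = 13.625 s.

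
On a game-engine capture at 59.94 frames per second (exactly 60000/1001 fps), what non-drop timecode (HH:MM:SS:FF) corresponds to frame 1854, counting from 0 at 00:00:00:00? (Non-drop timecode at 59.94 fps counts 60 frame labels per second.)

00:00:30:54

1854 ÷ 60 = 30 full seconds, remainder 54 frames.
30 s = 0 h 0 min 30 s.
Timecode: 00:00:30:54.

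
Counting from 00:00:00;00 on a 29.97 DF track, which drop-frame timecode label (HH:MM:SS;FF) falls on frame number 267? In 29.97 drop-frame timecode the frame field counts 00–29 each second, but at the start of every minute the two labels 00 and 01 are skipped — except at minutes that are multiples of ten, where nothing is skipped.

00:00:08;27

Each 10-minute DF block holds 10 × 60 × 30 − 9 × 2 = 17982 frames. 267 ÷ 17982 → 0 full blocks, remainder 267.
Within the partial block the first minute is 1800 frames and each further minute 1798, so 0 further minute boundaries passed. Total skipped labels = 18 × 0 + 2 × 0 = 0.
Non-drop label index = 267 + 0 = 267; at 30 labels/s that is 00:00:08:27, i.e. DF 00:00:08;27.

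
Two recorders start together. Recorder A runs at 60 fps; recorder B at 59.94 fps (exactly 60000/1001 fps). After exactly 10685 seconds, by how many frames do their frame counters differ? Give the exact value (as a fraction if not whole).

641100/1001 frames

A emits 60 × 10685 = 641100 frames; B emits 60000/1001 × 10685 = 641100000/1001.
Difference = 641100/1001 frames (≈ 640.4595); B is behind A.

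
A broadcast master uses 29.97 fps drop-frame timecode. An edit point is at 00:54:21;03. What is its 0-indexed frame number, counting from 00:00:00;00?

97735

As if non-drop at 30 labels/s: (0 × 3600 + 54 × 60 + 21) × 30 + 3 = 97833.
Minute boundaries passed: 54; those not divisible by 10: 54 − 5 = 49; dropped labels = 2 × 49 = 98.
Actual frame index = 97833 − 98 = 97735.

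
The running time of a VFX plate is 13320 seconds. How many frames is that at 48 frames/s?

Frames = 13320 × 48 = 639360.

639360 frames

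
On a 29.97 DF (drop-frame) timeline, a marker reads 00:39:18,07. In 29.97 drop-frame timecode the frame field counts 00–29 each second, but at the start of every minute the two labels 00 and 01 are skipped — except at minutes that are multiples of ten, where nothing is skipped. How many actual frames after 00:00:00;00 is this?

As if non-drop at 30 labels/s: (0 × 3600 + 39 × 60 + 18) × 30 + 7 = 70747.
Minute boundaries passed: 39; those not divisible by 10: 39 − 3 = 36; dropped labels = 2 × 36 = 72.
Actual frame index = 70747 − 72 = 70675.

70675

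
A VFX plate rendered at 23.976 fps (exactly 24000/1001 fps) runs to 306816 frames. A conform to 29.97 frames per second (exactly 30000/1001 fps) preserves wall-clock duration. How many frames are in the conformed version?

Target frames = source frames × (target rate / source rate) = 306816 × (30000/1001)/(24000/1001) = 306816 × 5/4 = 383520.

383520 frames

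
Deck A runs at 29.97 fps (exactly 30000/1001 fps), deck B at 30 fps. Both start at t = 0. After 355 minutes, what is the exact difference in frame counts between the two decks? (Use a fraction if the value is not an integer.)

639000/1001 frames

355 min = 21300 s.
A emits 30000/1001 × 21300 = 639000000/1001 frames; B emits 30 × 21300 = 639000.
Difference = 639000/1001 frames (≈ 638.3616); B is ahead of A.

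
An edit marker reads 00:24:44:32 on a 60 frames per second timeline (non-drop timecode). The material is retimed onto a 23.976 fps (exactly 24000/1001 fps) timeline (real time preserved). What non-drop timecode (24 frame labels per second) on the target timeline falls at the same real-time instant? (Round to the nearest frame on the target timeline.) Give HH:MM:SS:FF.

Source frame index: (0×3600 + 24×60 + 44) × 60 + 32 = 89072.
Real time: 89072 / (60) = 22268/15 s.
Target frame: (22268/15) × (24000/1001) = 35628800/1001 ≈ 35593.207 → 35593.
At 24 labels/s: frame 35593 → 00:24:43:01.

00:24:43:01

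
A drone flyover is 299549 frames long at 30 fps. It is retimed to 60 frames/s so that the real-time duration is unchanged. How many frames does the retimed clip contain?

599098 frames

Target frames = source frames × (target rate / source rate) = 299549 × (60)/(30) = 299549 × 2 = 599098.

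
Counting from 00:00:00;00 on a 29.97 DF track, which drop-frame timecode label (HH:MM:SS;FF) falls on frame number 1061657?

Each 10-minute DF block holds 10 × 60 × 30 − 9 × 2 = 17982 frames. 1061657 ÷ 17982 → 59 full blocks, remainder 719.
Within the partial block the first minute is 1800 frames and each further minute 1798, so 0 further minute boundaries passed. Total skipped labels = 18 × 59 + 2 × 0 = 1062.
Non-drop label index = 1061657 + 1062 = 1062719; at 30 labels/s that is 09:50:23:29, i.e. DF 09:50:23;29.

09:50:23;29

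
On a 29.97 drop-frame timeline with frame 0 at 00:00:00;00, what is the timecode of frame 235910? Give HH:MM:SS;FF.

02:11:11;16

Ten DF minutes hold 17982 frames, so frame 235910 lies in block 13 (frames 233766–251747) with 2144 frames into that block.
The block's first minute is 1800 frames and the rest 1798 each; 2144 frames reaches minute 1, so 13 × 18 + 1 × 2 = 236 labels have been skipped so far.
Adding those back, label number 235910 + 236 = 236146 at 30 labels/s is 7871 s + 16 f = 2 h 11 min 11 s frame 16, i.e. 02:11:11;16.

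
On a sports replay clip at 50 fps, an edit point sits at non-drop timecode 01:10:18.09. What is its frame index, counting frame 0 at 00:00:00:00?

frame 210909

Total seconds to the label: (1 × 3600 + 10 × 60 + 18) = 4218.
Frame index = 4218 × 50 + 9 = 210909.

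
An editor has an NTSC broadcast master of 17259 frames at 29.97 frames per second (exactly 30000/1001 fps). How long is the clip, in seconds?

575.8753 seconds

Running time = 17259 / (30000/1001) = 575.8753 s.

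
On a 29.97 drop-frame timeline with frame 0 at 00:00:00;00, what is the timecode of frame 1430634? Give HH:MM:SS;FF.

13:15:35;16

Ten DF minutes hold 17982 frames, so frame 1430634 lies in block 79 (frames 1420578–1438559) with 10056 frames into that block.
The block's first minute is 1800 frames and the rest 1798 each; 10056 frames reaches minute 5, so 79 × 18 + 5 × 2 = 1432 labels have been skipped so far.
Adding those back, label number 1430634 + 1432 = 1432066 at 30 labels/s is 47735 s + 16 f = 13 h 15 min 35 s frame 16, i.e. 13:15:35;16.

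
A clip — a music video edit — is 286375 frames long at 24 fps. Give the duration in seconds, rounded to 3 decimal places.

11932.292 seconds

Running time = 286375 × 1/24 = 286375/24 s ≈ 11932.292 s.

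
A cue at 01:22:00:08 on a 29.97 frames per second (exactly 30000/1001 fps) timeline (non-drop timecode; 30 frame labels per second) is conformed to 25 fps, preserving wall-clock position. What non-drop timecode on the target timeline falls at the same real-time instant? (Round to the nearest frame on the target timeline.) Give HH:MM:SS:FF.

01:22:05:05

Source frame index: (1×3600 + 22×60 + 0) × 30 + 8 = 147608.
Real time: 147608 / (30000/1001) = 18469451/3750 s.
Target frame: (18469451/3750) × (25) = 18469451/150 ≈ 123129.673 → 123130.
At 25 labels/s: frame 123130 → 01:22:05:05.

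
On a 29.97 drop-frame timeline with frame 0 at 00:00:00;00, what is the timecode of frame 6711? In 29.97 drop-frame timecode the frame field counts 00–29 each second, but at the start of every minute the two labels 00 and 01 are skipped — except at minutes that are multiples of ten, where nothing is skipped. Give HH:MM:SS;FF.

Each 10-minute DF block holds 10 × 60 × 30 − 9 × 2 = 17982 frames. 6711 ÷ 17982 → 0 full blocks, remainder 6711.
Within the partial block the first minute is 1800 frames and each further minute 1798, so 3 further minute boundaries passed. Total skipped labels = 18 × 0 + 2 × 3 = 6.
Non-drop label index = 6711 + 6 = 6717; at 30 labels/s that is 00:03:43:27, i.e. DF 00:03:43;27.

00:03:43;27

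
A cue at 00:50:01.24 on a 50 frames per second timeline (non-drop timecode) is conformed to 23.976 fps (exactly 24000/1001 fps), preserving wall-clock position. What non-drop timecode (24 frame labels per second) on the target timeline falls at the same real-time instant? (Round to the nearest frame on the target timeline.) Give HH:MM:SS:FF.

Source frame index: (0×3600 + 50×60 + 1) × 50 + 24 = 150074.
Real time: 150074 / (50) = 75037/25 s.
Target frame: (75037/25) × (24000/1001) = 72035520/1001 ≈ 71963.556 → 71964.
At 24 labels/s: frame 71964 → 00:49:58:12.

00:49:58:12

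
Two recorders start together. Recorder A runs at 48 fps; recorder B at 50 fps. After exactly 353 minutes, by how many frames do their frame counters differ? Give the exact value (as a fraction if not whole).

42360 frames

353 min = 21180 s.
A emits 48 × 21180 = 1016640 frames; B emits 50 × 21180 = 1059000.
Difference = 42360 frames; B is ahead of A.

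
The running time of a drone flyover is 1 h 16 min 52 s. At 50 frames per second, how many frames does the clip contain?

1 h 16 min 52 s = 4612 s.
Frames = 4612 × 50 = 230600.

230600 frames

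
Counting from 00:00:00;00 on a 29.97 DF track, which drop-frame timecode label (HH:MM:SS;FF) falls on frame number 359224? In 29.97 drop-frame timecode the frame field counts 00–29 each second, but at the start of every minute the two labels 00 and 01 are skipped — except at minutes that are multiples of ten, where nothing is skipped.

Ten DF minutes hold 17982 frames, so frame 359224 lies in block 19 (frames 341658–359639) with 17566 frames into that block.
The block's first minute is 1800 frames and the rest 1798 each; 17566 frames reaches minute 9, so 19 × 18 + 9 × 2 = 360 labels have been skipped so far.
Adding those back, label number 359224 + 360 = 359584 at 30 labels/s is 11986 s + 4 f = 3 h 19 min 46 s frame 4, i.e. 03:19:46;04.

03:19:46;04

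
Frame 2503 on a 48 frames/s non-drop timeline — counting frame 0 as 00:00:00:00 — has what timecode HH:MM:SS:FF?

00:00:52:07

2503 ÷ 48 = 52 full seconds, remainder 7 frames.
52 s = 0 h 0 min 52 s.
Timecode: 00:00:52:07.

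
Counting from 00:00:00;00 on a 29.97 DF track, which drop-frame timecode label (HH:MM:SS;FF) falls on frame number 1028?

Ten DF minutes hold 17982 frames, so frame 1028 lies in block 0 (frames 0–17981) with 1028 frames into that block.
The block's first minute is 1800 frames and the rest 1798 each; 1028 frames reaches minute 0, so 0 × 18 + 0 × 2 = 0 labels have been skipped so far.
Adding those back, label number 1028 + 0 = 1028 at 30 labels/s is 34 s + 8 f = 0 h 0 min 34 s frame 8, i.e. 00:00:34;08.

00:00:34;08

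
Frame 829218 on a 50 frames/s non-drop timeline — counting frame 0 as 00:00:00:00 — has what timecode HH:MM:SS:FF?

829218 ÷ 50 = 16584 full seconds, remainder 18 frames.
16584 s = 4 h 36 min 24 s.
Timecode: 04:36:24:18.

04:36:24:18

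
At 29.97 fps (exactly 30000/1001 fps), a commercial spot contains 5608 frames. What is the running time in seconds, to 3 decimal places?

Running time = 5608 × 1001/30000 = 701701/3750 s ≈ 187.120 s.

187.120 seconds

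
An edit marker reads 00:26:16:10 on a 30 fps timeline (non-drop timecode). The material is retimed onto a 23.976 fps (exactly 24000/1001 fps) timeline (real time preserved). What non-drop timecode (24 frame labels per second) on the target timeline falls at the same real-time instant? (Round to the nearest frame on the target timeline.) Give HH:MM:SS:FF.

00:26:14:18

Source frame index: (0×3600 + 26×60 + 16) × 30 + 10 = 47290.
Real time: 47290 / (30) = 4729/3 s.
Target frame: (4729/3) × (24000/1001) = 37832000/1001 ≈ 37794.206 → 37794.
At 24 labels/s: frame 37794 → 00:26:14:18.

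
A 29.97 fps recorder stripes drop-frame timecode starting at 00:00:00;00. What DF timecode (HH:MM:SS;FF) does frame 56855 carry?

00:31:37;01

Each 10-minute DF block holds 10 × 60 × 30 − 9 × 2 = 17982 frames. 56855 ÷ 17982 → 3 full blocks, remainder 2909.
Within the partial block the first minute is 1800 frames and each further minute 1798, so 1 further minute boundary passed. Total skipped labels = 18 × 3 + 2 × 1 = 56.
Non-drop label index = 56855 + 56 = 56911; at 30 labels/s that is 00:31:37:01, i.e. DF 00:31:37;01.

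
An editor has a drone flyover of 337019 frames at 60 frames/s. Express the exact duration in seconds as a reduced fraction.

Running time = 337019 ÷ (60) = 337019 × 1/60 = 337019/60 s.

337019/60 seconds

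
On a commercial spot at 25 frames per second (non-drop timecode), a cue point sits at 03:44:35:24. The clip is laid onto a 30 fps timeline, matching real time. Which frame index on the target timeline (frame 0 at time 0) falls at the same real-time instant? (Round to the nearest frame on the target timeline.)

frame 404279

Source frame index: (3×3600 + 44×60 + 35) × 25 + 24 = 336899.
Real time: 336899 / (25) = 336899/25 s.
Target frame: (336899/25) × (30) = 2021394/5 ≈ 404278.800 → 404279.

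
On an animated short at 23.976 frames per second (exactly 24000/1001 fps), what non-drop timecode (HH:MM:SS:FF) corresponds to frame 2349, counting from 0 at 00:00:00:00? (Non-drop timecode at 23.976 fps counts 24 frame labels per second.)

00:01:37:21

2349 ÷ 24 = 97 full seconds, remainder 21 frames.
97 s = 0 h 1 min 37 s.
Timecode: 00:01:37:21.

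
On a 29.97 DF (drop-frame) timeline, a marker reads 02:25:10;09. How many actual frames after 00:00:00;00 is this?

As if non-drop at 30 labels/s: (2 × 3600 + 25 × 60 + 10) × 30 + 9 = 261309.
Minute boundaries passed: 145; those not divisible by 10: 145 − 14 = 131; dropped labels = 2 × 131 = 262.
Actual frame index = 261309 − 262 = 261047.

261047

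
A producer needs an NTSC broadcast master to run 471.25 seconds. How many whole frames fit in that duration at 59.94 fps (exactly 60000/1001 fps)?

Frames = 471.25 × 60000/1001 = 2175000/77 ≈ 28246.7532.
Complete frames: 28246.

28246 frames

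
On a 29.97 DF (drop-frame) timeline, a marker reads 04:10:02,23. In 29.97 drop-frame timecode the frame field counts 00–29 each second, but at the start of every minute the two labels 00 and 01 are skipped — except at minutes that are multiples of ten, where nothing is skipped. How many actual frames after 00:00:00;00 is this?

449633

As if non-drop at 30 labels/s: (4 × 3600 + 10 × 60 + 2) × 30 + 23 = 450083.
Minute boundaries passed: 250; those not divisible by 10: 250 − 25 = 225; dropped labels = 2 × 225 = 450.
Actual frame index = 450083 − 450 = 449633.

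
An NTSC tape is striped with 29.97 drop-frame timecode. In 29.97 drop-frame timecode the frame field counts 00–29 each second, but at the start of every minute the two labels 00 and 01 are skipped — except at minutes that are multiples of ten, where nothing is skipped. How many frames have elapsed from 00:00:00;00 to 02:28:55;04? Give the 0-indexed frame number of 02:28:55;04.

267786

Complete 10-minute blocks: 14, each 17982 frames → 251748.
Remaining 8 whole minutes in the current block: 1800 + 7 × 1798 = 14386 frames.
Within the current minute: 55 × 30 + 4 − 2 = 1652 (labels ;00/;01 skipped at this minute). Total = 251748 + 14386 + 1652 = 267786.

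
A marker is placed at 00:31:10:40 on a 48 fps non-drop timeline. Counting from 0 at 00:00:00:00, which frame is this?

Total seconds to the label: (0 × 3600 + 31 × 60 + 10) = 1870.
Frame index = 1870 × 48 + 40 = 89800.

89800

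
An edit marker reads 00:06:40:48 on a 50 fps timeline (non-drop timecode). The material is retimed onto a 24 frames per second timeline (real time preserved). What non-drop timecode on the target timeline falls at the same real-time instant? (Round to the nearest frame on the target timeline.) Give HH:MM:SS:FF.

00:06:40:23

Source frame index: (0×3600 + 6×60 + 40) × 50 + 48 = 20048.
Real time: 20048 / (50) = 10024/25 s.
Target frame: (10024/25) × (24) = 240576/25 ≈ 9623.040 → 9623.
At 24 labels/s: frame 9623 → 00:06:40:23.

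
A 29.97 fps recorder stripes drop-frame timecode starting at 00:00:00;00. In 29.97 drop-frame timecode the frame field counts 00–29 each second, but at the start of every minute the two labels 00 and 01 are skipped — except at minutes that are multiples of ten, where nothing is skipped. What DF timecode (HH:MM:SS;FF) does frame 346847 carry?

Ten DF minutes hold 17982 frames, so frame 346847 lies in block 19 (frames 341658–359639) with 5189 frames into that block.
The block's first minute is 1800 frames and the rest 1798 each; 5189 frames reaches minute 2, so 19 × 18 + 2 × 2 = 346 labels have been skipped so far.
Adding those back, label number 346847 + 346 = 347193 at 30 labels/s is 11573 s + 3 f = 3 h 12 min 53 s frame 3, i.e. 03:12:53;03.

03:12:53;03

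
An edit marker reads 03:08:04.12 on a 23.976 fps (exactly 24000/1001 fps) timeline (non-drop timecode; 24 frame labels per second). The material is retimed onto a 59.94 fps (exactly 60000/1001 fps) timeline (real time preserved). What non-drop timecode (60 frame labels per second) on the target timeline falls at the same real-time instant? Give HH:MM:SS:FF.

03:08:04:30

Source frame index: (3×3600 + 8×60 + 4) × 24 + 12 = 270828.
Real time: 270828 / (24000/1001) = 22591569/2000 s.
Target frame: (22591569/2000) × (60000/1001) = 677070.
At 60 labels/s: frame 677070 → 03:08:04:30.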